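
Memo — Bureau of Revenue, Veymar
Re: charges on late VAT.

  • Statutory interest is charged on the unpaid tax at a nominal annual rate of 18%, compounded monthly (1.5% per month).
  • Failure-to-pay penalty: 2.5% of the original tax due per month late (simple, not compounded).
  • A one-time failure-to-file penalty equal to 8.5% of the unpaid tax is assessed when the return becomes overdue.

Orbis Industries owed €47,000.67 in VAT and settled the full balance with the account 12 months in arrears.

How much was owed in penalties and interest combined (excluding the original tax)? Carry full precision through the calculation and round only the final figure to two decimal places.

€27,289.44

Failure-to-file penalty: 8.5% × €47,000.67 = €3,995.06…
Failure-to-pay penalty: 12 × 2.5% × €47,000.67 = €14,100.20…
Interest: €47,000.67 × ((1 + 0.015)^12 − 1) = €47,000.67 × 0.1956182… = €9,194.1851…
Penalties + interest = €18,095.2580… + €9,194.1851… = €27,289.44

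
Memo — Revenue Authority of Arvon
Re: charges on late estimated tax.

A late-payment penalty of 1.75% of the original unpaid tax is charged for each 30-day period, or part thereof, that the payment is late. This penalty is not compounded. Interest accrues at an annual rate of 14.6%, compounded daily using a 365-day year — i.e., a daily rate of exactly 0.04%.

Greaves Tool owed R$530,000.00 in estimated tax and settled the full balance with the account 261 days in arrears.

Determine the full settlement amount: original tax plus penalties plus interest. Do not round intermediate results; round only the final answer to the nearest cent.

Penalty periods: ⌈261/30⌉ = 9; penalty = 9 × 1.75% × R$530,000.00 = R$83,475.00
Interest: R$530,000.00 × ((1 + 0.0004)^261 − 1) = R$530,000.00 × 0.11002121… = R$58,311.2427…
Total = R$530,000.00 + R$83,475.0000 + R$58,311.2427… = R$671,786.24

R$671,786.24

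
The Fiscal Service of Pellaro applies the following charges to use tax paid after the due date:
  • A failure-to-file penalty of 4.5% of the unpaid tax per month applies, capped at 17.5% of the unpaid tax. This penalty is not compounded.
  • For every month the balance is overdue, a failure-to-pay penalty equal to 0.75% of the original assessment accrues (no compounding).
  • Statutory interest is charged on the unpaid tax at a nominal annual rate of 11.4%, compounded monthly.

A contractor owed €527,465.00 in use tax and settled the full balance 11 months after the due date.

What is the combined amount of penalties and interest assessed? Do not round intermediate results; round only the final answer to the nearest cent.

Failure-to-file: 11 × 4.5% × €527,465.00 = €261,095.18…, capped at 17.5% × €527,465.00 = €92,306.38…
Failure-to-pay penalty = 0.75% × €527,465.00 × 11 mo = €43,515.86…
Interest (11.4%/yr ÷ 12 = 0.95%/month): €527,465.00 × ((1 + 0.0095)^11 − 1) = €57,814.3525…
Penalties + interest = €135,822.2375 + €57,814.3525… = €193,636.59

€193,636.59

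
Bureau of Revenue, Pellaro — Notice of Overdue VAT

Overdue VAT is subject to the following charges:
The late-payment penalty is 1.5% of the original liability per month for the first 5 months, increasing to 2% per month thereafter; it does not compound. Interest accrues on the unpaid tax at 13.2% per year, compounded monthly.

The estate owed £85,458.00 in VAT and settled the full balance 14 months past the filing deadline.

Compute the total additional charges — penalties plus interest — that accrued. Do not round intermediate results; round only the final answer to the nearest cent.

£35,935.98

Penalty, months 1–5: 5 × 1.5% × £85,458.00 = £6,409.35
Penalty, months 6–14: 9 × 2% × £85,458.00 = £15,382.44
Interest (13.2%/yr ÷ 12 = 1.1%/month): £85,458.00 × ((1 + 0.011)^14 − 1) = £14,144.1935…
Penalties + interest = £21,791.7900 + £14,144.1935… = £35,935.98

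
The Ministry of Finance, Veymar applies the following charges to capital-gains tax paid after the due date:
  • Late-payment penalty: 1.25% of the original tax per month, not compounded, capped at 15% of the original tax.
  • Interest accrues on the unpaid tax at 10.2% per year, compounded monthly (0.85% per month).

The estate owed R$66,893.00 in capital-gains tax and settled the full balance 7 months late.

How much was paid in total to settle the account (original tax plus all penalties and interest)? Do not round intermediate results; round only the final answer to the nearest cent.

R$76,829.21

Penalty: 7 × 1.25% × R$66,893.00 = R$5,853.14… (below the 15% cap of R$10,033.95)
Interest: R$66,893.00 × ((1 + 0.0085)^7 − 1) = R$66,893.00 × 0.0610389… = R$4,083.0770…
Total = R$66,893.00 + R$5,853.1375 + R$4,083.0770… = R$76,829.21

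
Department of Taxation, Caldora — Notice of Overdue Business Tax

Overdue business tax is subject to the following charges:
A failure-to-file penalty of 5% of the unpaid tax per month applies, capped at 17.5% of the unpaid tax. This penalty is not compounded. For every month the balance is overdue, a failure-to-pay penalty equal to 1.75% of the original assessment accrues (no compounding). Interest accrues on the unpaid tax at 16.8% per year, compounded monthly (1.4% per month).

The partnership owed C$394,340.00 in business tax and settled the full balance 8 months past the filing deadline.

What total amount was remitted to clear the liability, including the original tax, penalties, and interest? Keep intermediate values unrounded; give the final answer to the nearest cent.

Failure-to-file: 8 × 5% × C$394,340.00 = C$157,736.00, capped at 17.5% × C$394,340.00 = C$69,009.50
Failure-to-pay penalty = 1.75% × C$394,340.00 × 8 mo = C$55,207.60
Interest: C$394,340.00 × ((1 + 0.014)^8 − 1) = C$394,340.00 × 0.1176444… = C$46,391.8862…
Total = C$394,340.00 + C$124,217.1000 + C$46,391.8862… = C$564,948.99

C$564,948.99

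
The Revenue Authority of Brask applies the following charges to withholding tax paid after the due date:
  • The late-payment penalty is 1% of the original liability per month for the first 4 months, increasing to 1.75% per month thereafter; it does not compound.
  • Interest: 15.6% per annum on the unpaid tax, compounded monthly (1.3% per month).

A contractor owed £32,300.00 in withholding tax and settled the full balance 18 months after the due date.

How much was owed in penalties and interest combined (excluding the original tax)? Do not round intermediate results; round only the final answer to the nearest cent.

£17,659.72

Penalty, months 1–4: 4 × 1% × £32,300.00 = £1,292.00
Penalty, months 5–18: 14 × 1.75% × £32,300.00 = £7,913.50
Interest: £32,300.00 × ((1 + 0.013)^18 − 1) = £32,300.00 × 0.2617404… = £8,454.2156…
Penalties + interest = £9,205.5000 + £8,454.2156… = £17,659.72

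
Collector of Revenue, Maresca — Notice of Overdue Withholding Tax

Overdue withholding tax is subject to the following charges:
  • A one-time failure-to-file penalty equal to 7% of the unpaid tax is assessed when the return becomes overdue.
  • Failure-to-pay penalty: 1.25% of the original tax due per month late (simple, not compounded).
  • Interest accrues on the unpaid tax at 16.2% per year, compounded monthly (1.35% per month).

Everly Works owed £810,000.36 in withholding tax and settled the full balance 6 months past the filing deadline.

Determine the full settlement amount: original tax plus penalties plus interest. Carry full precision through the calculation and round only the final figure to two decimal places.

Failure-to-file penalty: 7% × £810,000.36 = £56,700.03…
Failure-to-pay penalty = 1.25% × £810,000.36 × 6 mo = £60,750.03…
Interest: £810,000.36 × ((1 + 0.0135)^6 − 1) = £810,000.36 × 0.0837835… = £67,864.6315…
Total = £810,000.36 + £117,450.0522 + £67,864.6315… = £995,315.04

£995,315.04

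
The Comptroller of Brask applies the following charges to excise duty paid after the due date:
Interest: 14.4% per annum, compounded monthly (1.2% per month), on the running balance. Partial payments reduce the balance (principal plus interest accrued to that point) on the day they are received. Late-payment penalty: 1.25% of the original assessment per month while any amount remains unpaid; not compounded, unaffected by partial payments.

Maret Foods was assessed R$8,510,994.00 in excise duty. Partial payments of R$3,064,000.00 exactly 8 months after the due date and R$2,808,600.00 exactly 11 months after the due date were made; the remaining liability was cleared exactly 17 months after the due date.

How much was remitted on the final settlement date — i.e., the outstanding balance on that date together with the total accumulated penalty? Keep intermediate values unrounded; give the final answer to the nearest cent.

R$5,804,704.18

Balance at month 8: R$8,510,994.0000 × (1 + 0.012)^8 = R$9,363,201.8169…
After R$3,064,000.00 payment: R$9,363,201.8169… − R$3,064,000.00 = R$6,299,201.8169…
Balance at month 11: R$6,299,201.8169… × (1 + 0.012)^3 = R$6,528,705.2225…
After R$2,808,600.00 payment: R$6,528,705.2225… − R$2,808,600.00 = R$3,720,105.2225…
Balance at month 17: R$3,720,105.2225… × (1 + 0.012)^6 = R$3,996,117.9553…
Penalty: 17 × 1.25% × R$8,510,994.00 = R$1,808,586.23…
Final settlement = outstanding balance + penalty = R$3,996,117.9553… + R$1,808,586.23… = R$5,804,704.18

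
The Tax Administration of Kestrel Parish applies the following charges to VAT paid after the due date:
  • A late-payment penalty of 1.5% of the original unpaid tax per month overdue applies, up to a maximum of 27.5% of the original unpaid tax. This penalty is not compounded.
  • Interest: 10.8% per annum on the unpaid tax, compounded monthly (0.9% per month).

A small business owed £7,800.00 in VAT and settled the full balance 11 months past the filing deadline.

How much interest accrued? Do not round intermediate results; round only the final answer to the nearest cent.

Interest: £7,800.00 × ((1 + 0.009)^11 − 1) = £7,800.00 × 0.1035775… = £807.9043…

£807.90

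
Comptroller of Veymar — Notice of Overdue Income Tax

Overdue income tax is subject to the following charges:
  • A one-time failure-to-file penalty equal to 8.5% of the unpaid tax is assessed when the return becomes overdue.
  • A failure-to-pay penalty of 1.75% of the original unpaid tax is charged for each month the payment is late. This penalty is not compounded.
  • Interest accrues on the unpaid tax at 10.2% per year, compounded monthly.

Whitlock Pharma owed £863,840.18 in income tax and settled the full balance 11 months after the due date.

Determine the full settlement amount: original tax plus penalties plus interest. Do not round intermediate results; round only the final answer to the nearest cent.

£1,187,846.61

Failure-to-file penalty: 8.5% × £863,840.18 = £73,426.42…
Failure-to-pay penalty = 1.75% × £863,840.18 × 11 mo = £166,289.23…
Interest (10.2%/yr ÷ 12 = 0.85%/month): £863,840.18 × ((1 + 0.0085)^11 − 1) = £84,290.7811…
Total = £863,840.18 + £239,715.6500… + £84,290.7811… = £1,187,846.61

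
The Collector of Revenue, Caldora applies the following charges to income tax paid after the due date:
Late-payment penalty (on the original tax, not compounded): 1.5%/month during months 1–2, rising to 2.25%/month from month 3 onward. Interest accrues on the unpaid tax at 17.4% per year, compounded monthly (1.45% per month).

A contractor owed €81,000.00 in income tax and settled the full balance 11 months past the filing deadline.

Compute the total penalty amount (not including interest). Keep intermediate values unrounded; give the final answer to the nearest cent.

Penalty, months 1–2: 2 × 1.5% × €81,000.00 = €2,430.00
Penalty, months 3–11: 9 × 2.25% × €81,000.00 = €16,402.50
Total penalty = €2,430.00 + €16,402.50 = €18,832.50

€18,832.50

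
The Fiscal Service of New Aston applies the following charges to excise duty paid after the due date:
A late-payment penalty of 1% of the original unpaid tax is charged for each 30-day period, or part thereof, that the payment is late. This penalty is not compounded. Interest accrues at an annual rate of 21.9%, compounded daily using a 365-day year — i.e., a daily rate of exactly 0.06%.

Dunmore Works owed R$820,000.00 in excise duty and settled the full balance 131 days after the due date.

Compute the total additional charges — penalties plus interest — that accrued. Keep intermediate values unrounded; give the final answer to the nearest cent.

R$108,031.74

Penalty periods: ⌈131/30⌉ = 5; penalty = 5 × 1% × R$820,000.00 = R$41,000.00
Interest: R$820,000.00 × ((1 + 0.0006)^131 − 1) = R$820,000.00 × 0.08174603… = R$67,031.7440…
Penalties + interest = R$41,000.0000 + R$67,031.7440… = R$108,031.74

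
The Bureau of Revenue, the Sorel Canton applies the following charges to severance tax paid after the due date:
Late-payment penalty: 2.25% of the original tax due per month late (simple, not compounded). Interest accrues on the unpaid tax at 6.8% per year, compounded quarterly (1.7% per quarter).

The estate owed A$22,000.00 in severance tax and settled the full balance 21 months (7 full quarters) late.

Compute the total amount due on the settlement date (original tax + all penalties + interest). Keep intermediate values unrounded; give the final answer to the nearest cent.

Late-payment penalty = 2.25% × A$22,000.00 × 21 mo = A$10,395.00
Interest: A$22,000.00 × ((1 + 0.017)^7 − 1) = A$22,000.00 × 0.1252439… = A$2,755.3660…
Total = A$22,000.00 + A$10,395.0000 + A$2,755.3660… = A$35,150.37

A$35,150.37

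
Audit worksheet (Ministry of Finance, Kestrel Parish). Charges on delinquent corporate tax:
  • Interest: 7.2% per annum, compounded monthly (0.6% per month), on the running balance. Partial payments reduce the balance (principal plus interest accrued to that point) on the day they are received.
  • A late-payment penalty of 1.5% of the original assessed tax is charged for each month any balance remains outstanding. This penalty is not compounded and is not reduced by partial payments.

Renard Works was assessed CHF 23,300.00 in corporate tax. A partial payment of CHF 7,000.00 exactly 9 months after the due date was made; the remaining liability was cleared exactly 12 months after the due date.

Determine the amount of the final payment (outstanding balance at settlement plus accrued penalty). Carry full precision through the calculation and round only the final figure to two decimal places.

Balance at month 9: CHF 23,300.0000 × (1 + 0.006)^9 = CHF 24,588.8234…
After CHF 7,000.00 payment: CHF 24,588.8234… − CHF 7,000.00 = CHF 17,588.8234…
Balance at month 12: CHF 17,588.8234… × (1 + 0.006)^3 = CHF 17,907.3256…
Penalty: 12 × 1.5% × CHF 23,300.00 = CHF 4,194.00
Final settlement = outstanding balance + penalty = CHF 17,907.3256… + CHF 4,194.00 = CHF 22,101.33

CHF 22,101.33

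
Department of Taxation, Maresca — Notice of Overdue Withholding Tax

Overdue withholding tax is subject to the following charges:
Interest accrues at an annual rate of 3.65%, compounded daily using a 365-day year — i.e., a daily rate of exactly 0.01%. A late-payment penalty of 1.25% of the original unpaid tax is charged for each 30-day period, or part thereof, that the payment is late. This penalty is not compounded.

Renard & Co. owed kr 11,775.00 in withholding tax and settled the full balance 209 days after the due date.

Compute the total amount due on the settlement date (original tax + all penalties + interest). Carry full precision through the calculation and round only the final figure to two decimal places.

Penalty periods: ⌈209/30⌉ = 7; penalty = 7 × 1.25% × kr 11,775.00 = kr 1,030.31…
Interest: kr 11,775.00 × ((1 + 0.0001)^209 − 1) = kr 11,775.00 × 0.02111887… = kr 248.6747…
Total = kr 11,775.00 + kr 1,030.3125 + kr 248.6747… = kr 13,053.99

kr 13,053.99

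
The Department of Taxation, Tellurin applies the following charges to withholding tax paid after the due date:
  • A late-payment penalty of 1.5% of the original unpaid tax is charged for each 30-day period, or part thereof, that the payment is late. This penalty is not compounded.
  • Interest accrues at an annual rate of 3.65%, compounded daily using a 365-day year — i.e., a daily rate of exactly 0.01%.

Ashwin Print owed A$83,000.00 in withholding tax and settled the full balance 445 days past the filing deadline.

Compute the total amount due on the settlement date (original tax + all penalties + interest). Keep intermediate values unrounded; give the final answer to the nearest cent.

A$105,451.72

Penalty periods: ⌈445/30⌉ = 15; penalty = 15 × 1.5% × A$83,000.00 = A$18,675.00
Interest: A$83,000.00 × ((1 + 0.0001)^445 − 1) = A$83,000.00 × 0.04550265… = A$3,776.7200…
Total = A$83,000.00 + A$18,675.0000 + A$3,776.7200… = A$105,451.72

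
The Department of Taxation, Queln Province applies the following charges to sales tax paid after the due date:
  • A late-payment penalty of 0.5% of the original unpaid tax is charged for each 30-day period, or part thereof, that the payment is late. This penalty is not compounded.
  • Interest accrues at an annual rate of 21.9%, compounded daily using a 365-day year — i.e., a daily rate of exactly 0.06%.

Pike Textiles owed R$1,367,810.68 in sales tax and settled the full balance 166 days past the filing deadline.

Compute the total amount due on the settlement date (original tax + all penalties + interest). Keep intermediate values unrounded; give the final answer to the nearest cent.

R$1,552,049.23

Penalty periods: ⌈166/30⌉ = 6; penalty = 6 × 0.5% × R$1,367,810.68 = R$41,034.32…
Interest: R$1,367,810.68 × ((1 + 0.0006)^166 − 1) = R$1,367,810.68 × 0.10469594… = R$143,204.2283…
Total = R$1,367,810.68 + R$41,034.3204 + R$143,204.2283… = R$1,552,049.23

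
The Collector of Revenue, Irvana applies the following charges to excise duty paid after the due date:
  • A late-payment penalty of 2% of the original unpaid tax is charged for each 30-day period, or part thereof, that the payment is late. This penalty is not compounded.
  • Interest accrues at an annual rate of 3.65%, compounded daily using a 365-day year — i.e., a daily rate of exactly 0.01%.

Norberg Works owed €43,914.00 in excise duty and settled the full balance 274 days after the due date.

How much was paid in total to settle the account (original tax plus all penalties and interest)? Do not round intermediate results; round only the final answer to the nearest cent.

€53,916.62

Penalty periods: ⌈274/30⌉ = 10; penalty = 10 × 2% × €43,914.00 = €8,782.80
Interest: €43,914.00 × ((1 + 0.0001)^274 − 1) = €43,914.00 × 0.02777742… = €1,219.8178…
Total = €43,914.00 + €8,782.8000 + €1,219.8178… = €53,916.62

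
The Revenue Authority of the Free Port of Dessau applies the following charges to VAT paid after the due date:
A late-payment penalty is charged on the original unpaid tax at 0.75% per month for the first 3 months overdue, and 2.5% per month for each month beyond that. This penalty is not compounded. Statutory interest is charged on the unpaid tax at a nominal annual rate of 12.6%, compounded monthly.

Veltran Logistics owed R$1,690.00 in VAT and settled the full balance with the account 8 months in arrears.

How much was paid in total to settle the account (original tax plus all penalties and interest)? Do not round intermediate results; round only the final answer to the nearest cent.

R$2,086.56

Penalty, months 1–3: 3 × 0.75% × R$1,690.00 = R$38.03…
Penalty, months 4–8: 5 × 2.5% × R$1,690.00 = R$211.25
Interest (12.6%/yr ÷ 12 = 1.05%/month): R$1,690.00 × ((1 + 0.0105)^8 − 1) = R$147.2880…
Total = R$1,690.00 + R$249.2750 + R$147.2880… = R$2,086.56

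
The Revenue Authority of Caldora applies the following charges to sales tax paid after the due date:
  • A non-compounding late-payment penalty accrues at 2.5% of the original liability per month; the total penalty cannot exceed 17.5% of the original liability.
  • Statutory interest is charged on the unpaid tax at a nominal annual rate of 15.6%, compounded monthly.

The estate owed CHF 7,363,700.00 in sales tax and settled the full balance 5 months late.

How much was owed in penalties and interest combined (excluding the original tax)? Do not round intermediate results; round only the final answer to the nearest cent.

CHF 1,411,710.49

Penalty: 5 × 2.5% × CHF 7,363,700.00 = CHF 920,462.50 (below the 17.5% cap of CHF 1,288,647.50)
Interest (15.6%/yr ÷ 12 = 1.3%/month): CHF 7,363,700.00 × ((1 + 0.013)^5 − 1) = CHF 491,247.9878…
Penalties + interest = CHF 920,462.5000 + CHF 491,247.9878… = CHF 1,411,710.49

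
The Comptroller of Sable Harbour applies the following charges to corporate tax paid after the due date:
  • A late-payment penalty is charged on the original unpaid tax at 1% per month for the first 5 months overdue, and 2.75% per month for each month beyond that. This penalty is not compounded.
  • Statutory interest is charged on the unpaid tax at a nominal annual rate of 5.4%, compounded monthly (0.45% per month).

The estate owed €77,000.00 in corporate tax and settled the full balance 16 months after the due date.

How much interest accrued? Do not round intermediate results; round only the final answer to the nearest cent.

Interest: €77,000.00 × ((1 + 0.0045)^16 − 1) = €77,000.00 × 0.0744818… = €5,735.0974…

€5,735.10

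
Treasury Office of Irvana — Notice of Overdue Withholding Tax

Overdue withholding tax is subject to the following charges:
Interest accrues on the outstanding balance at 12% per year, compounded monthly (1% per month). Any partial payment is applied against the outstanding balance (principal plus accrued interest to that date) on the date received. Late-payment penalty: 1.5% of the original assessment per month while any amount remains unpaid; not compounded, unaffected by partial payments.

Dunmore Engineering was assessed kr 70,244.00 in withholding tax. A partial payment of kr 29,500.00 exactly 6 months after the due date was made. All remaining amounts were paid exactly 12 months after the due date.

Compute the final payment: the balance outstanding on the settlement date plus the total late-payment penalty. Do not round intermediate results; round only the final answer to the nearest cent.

Balance at month 6: kr 70,244.0000 × (1 + 0.01)^6 = kr 74,565.4215…
After kr 29,500.00 payment: kr 74,565.4215… − kr 29,500.00 = kr 45,065.4215…
Balance at month 12: kr 45,065.4215… × (1 + 0.01)^6 = kr 47,837.8530…
Penalty: 12 × 1.5% × kr 70,244.00 = kr 12,643.92
Final settlement = outstanding balance + penalty = kr 47,837.8530… + kr 12,643.92 = kr 60,481.77

kr 60,481.77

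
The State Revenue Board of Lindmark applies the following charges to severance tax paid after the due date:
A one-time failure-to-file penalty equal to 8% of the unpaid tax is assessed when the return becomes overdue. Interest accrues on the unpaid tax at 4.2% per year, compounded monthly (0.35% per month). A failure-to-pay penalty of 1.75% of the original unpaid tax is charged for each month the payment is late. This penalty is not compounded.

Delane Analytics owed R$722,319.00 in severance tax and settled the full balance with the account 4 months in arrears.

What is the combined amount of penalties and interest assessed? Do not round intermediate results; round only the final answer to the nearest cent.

R$118,513.53

Failure-to-file penalty: 8% × R$722,319.00 = R$57,785.52
Failure-to-pay penalty: 4 × 1.75% × R$722,319.00 = R$50,562.33
Interest: R$722,319.00 × ((1 + 0.0035)^4 − 1) = R$722,319.00 × 0.0140737… = R$10,165.6804…
Penalties + interest = R$108,347.8500 + R$10,165.6804… = R$118,513.53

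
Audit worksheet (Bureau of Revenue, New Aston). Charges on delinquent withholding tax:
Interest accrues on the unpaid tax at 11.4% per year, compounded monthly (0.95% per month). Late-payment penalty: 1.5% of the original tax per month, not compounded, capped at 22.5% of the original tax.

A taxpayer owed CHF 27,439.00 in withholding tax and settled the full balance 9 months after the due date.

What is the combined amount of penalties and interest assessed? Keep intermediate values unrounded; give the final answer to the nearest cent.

Penalty: 9 × 1.5% × CHF 27,439.00 = CHF 3,704.27… (below the 22.5% cap of CHF 6,173.78…)
Interest: CHF 27,439.00 × ((1 + 0.0095)^9 − 1) = CHF 27,439.00 × 0.0888221… = CHF 2,437.1884…
Penalties + interest = CHF 3,704.2650 + CHF 2,437.1884… = CHF 6,141.45

CHF 6,141.45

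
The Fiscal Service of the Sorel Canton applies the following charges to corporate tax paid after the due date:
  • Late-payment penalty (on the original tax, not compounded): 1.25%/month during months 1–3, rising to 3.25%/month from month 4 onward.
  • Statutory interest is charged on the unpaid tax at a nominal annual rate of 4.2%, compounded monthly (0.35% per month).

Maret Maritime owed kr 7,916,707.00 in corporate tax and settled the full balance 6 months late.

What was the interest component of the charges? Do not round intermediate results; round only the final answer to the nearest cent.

Interest: kr 7,916,707.00 × ((1 + 0.0035)^6 − 1) = kr 7,916,707.00 × 0.0211846… = kr 167,712.3483…

kr 167,712.35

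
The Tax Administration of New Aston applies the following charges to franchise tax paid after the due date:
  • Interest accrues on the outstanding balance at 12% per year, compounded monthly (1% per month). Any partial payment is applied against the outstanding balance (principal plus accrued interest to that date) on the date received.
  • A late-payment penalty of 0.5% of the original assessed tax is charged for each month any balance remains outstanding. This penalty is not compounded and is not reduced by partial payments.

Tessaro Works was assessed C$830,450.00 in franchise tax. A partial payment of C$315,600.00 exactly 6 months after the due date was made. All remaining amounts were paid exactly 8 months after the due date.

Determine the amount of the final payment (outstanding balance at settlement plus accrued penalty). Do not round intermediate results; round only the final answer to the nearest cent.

C$610,532.79

Balance at month 6: C$830,450.0000 × (1 + 0.01)^6 = C$881,539.4091…
After C$315,600.00 payment: C$881,539.4091… − C$315,600.00 = C$565,939.4091…
Balance at month 8: C$565,939.4091… × (1 + 0.01)^2 = C$577,314.7912…
Penalty: 8 × 0.5% × C$830,450.00 = C$33,218.00
Final settlement = outstanding balance + penalty = C$577,314.7912… + C$33,218.00 = C$610,532.79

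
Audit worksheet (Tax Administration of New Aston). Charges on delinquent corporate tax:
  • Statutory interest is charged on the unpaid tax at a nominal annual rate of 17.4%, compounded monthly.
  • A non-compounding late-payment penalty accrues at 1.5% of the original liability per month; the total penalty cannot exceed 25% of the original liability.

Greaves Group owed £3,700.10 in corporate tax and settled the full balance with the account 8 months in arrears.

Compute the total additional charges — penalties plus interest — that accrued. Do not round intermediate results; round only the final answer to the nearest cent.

Penalty: 8 × 1.5% × £3,700.10 = £444.01… (below the 25% cap of £925.03…)
Interest (17.4%/yr ÷ 12 = 1.45%/month): £3,700.10 × ((1 + 0.0145)^8 − 1) = £451.6374…
Penalties + interest = £444.0120 + £451.6374… = £895.65

£895.65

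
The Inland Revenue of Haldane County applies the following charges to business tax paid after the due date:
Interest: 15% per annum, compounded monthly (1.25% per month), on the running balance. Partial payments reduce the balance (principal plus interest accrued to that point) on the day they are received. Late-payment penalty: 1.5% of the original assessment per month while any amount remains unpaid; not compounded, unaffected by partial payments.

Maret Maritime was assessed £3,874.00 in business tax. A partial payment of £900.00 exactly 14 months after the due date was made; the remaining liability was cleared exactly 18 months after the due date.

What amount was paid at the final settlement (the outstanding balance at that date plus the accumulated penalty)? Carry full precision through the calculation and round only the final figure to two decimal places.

Balance at month 14: £3,874.0000 × (1 + 0.0125)^14 = £4,609.8847…
After £900.00 payment: £4,609.8847… − £900.00 = £3,709.8847…
Balance at month 18: £3,709.8847… × (1 + 0.0125)^4 = £3,898.8860…
Penalty: 18 × 1.5% × £3,874.00 = £1,045.98
Final settlement = outstanding balance + penalty = £3,898.8860… + £1,045.98 = £4,944.87

£4,944.87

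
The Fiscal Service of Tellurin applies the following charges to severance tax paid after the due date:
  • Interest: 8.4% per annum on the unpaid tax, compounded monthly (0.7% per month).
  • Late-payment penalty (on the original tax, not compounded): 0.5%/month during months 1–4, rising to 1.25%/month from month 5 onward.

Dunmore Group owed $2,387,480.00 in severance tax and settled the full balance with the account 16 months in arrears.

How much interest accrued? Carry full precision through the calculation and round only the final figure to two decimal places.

$281,905.34

Interest: $2,387,480.00 × ((1 + 0.007)^16 − 1) = $2,387,480.00 × 0.1180765… = $281,905.3400…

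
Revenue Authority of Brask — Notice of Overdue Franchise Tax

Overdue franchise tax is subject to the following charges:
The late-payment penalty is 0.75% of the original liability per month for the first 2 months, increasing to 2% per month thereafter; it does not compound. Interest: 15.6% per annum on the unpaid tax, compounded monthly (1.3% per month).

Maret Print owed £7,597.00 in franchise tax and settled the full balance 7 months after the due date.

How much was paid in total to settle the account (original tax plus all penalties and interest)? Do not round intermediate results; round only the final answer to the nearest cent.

£9,189.54

Penalty, months 1–2: 2 × 0.75% × £7,597.00 = £113.96…
Penalty, months 3–7: 5 × 2% × £7,597.00 = £759.70
Interest: £7,597.00 × ((1 + 0.013)^7 − 1) = £7,597.00 × 0.0946269… = £718.8806…
Total = £7,597.00 + £873.6550 + £718.8806… = £9,189.54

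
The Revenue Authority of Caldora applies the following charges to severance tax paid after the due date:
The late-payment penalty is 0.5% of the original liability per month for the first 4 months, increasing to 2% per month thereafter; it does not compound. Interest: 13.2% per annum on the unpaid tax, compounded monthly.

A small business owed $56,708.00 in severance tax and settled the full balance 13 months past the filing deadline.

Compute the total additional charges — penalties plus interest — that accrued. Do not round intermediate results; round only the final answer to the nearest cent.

$20,008.25

Penalty, months 1–4: 4 × 0.5% × $56,708.00 = $1,134.16
Penalty, months 5–13: 9 × 2% × $56,708.00 = $10,207.44
Interest (13.2%/yr ÷ 12 = 1.1%/month): $56,708.00 × ((1 + 0.011)^13 − 1) = $8,666.6465…
Penalties + interest = $11,341.6000 + $8,666.6465… = $20,008.25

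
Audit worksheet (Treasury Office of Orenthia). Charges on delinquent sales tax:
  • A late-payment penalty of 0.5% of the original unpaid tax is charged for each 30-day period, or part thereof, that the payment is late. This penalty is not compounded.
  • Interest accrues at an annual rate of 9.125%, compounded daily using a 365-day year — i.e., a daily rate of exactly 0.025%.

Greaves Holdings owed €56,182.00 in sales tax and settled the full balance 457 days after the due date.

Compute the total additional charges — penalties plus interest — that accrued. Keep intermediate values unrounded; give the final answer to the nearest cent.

€11,293.50

Penalty periods: ⌈457/30⌉ = 16; penalty = 16 × 0.5% × €56,182.00 = €4,494.56
Interest: €56,182.00 × ((1 + 0.00025)^457 − 1) = €56,182.00 × 0.12101634… = €6,798.9401…
Penalties + interest = €4,494.5600 + €6,798.9401… = €11,293.50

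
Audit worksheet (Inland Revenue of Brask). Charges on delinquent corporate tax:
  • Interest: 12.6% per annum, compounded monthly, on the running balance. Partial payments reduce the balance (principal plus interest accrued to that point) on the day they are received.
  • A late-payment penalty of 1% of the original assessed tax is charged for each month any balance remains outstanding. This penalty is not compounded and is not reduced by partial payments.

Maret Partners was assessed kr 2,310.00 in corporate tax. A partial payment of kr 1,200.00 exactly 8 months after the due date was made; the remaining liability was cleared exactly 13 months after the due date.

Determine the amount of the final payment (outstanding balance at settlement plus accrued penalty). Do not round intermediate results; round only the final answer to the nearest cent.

kr 1,681.93

Monthly rate = 12.6% ÷ 12 = 1.05%
Balance at month 8: kr 2,310.0000 × (1 + 0.0105)^8 = kr 2,511.3227…
After kr 1,200.00 payment: kr 2,511.3227… − kr 1,200.00 = kr 1,311.3227…
Balance at month 13: kr 1,311.3227… × (1 + 0.0105)^5 = kr 1,381.6281…
Penalty: 13 × 1% × kr 2,310.00 = kr 300.30
Final settlement = outstanding balance + penalty = kr 1,381.6281… + kr 300.30 = kr 1,681.93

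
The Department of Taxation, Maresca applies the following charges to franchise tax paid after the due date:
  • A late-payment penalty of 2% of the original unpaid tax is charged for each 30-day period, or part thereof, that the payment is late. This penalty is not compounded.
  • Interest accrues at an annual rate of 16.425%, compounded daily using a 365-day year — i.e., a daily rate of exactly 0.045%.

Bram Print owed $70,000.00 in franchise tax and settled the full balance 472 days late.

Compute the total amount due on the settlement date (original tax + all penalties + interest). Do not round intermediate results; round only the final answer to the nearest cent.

Penalty periods: ⌈472/30⌉ = 16; penalty = 16 × 2% × $70,000.00 = $22,400.00
Interest: $70,000.00 × ((1 + 0.00045)^472 − 1) = $70,000.00 × 0.23658336… = $16,560.8354…
Total = $70,000.00 + $22,400.0000 + $16,560.8354… = $108,960.84

$108,960.84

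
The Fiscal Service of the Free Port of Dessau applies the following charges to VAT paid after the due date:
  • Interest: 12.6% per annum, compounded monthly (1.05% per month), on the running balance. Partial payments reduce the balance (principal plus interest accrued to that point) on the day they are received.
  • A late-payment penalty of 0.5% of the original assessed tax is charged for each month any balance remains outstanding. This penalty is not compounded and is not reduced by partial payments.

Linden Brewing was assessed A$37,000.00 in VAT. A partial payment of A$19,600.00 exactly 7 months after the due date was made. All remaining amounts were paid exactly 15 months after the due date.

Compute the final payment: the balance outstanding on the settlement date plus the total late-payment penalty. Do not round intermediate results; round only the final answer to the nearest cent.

A$24,742.75

Balance at month 7: A$37,000.0000 × (1 + 0.0105)^7 = A$39,806.6792…
After A$19,600.00 payment: A$39,806.6792… − A$19,600.00 = A$20,206.6792…
Balance at month 15: A$20,206.6792… × (1 + 0.0105)^8 = A$21,967.7456…
Penalty: 15 × 0.5% × A$37,000.00 = A$2,775.00
Final settlement = outstanding balance + penalty = A$21,967.7456… + A$2,775.00 = A$24,742.75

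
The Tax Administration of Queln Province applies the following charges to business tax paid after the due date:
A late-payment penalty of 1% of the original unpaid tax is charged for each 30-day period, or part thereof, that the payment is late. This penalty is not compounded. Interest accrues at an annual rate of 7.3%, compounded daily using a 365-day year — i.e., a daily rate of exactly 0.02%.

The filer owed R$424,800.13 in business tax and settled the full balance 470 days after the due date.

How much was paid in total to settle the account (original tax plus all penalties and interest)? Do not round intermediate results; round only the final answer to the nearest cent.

Penalty periods: ⌈470/30⌉ = 16; penalty = 16 × 1% × R$424,800.13 = R$67,968.02…
Interest: R$424,800.13 × ((1 + 0.0002)^470 − 1) = R$424,800.13 × 0.09854942… = R$41,863.8068…
Total = R$424,800.13 + R$67,968.0208 + R$41,863.8068… = R$534,631.96

R$534,631.96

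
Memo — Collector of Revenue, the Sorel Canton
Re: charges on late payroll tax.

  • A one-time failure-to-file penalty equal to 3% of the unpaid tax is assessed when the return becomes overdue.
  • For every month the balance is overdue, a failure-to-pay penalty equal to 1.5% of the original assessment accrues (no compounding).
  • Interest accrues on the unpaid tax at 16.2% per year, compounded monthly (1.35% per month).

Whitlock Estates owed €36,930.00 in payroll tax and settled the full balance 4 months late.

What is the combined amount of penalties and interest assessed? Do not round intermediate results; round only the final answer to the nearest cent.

Failure-to-file penalty: 3% × €36,930.00 = €1,107.90
Failure-to-pay penalty: 4 × 1.5% × €36,930.00 = €2,215.80
Interest: €36,930.00 × ((1 + 0.0135)^4 − 1) = €36,930.00 × 0.0551034… = €2,034.9676…
Penalties + interest = €3,323.7000 + €2,034.9676… = €5,358.67

€5,358.67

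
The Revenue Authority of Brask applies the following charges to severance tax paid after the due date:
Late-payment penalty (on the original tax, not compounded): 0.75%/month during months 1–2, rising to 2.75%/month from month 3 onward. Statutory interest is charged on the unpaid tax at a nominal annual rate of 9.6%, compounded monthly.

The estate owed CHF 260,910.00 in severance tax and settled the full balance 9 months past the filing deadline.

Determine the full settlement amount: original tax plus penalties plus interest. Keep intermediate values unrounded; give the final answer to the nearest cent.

CHF 334,446.84

Penalty, months 1–2: 2 × 0.75% × CHF 260,910.00 = CHF 3,913.65
Penalty, months 3–9: 7 × 2.75% × CHF 260,910.00 = CHF 50,225.18…
Interest (9.6%/yr ÷ 12 = 0.8%/month): CHF 260,910.00 × ((1 + 0.008)^9 − 1) = CHF 19,398.0136…
Total = CHF 260,910.00 + CHF 54,138.8250 + CHF 19,398.0136… = CHF 334,446.84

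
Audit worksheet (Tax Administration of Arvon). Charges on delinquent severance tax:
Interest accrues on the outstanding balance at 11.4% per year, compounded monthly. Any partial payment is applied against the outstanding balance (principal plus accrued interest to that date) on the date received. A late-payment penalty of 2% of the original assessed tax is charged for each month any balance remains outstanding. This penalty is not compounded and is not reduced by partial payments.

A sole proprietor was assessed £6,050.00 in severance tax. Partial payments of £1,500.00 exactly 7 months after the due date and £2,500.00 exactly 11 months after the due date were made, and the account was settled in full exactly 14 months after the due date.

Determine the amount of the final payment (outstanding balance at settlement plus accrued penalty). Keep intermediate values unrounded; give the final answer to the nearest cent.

£4,425.71

Monthly rate = 11.4% ÷ 12 = 0.95%
Balance at month 7: £6,050.0000 × (1 + 0.0095)^7 = £6,463.9745…
After £1,500.00 payment: £6,463.9745… − £1,500.00 = £4,963.9745…
Balance at month 11: £4,963.9745… × (1 + 0.0095)^4 = £5,155.3106…
After £2,500.00 payment: £5,155.3106… − £2,500.00 = £2,655.3106…
Balance at month 14: £2,655.3106… × (1 + 0.0095)^3 = £2,731.7082…
Penalty: 14 × 2% × £6,050.00 = £1,694.00
Final settlement = outstanding balance + penalty = £2,731.7082… + £1,694.00 = £4,425.71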